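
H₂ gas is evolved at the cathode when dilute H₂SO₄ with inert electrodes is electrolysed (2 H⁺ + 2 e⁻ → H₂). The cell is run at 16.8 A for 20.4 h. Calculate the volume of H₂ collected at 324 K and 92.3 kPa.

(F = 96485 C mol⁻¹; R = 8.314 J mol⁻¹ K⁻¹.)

187 L

Q = I·t = 16.80 A × 73440 s = 1234000 C.
n(e⁻) = Q/F = 1234000 / 96485 = 12.79 mol.
2 electrons are transferred per H₂ molecule, so n(H₂) = 12.79 / 2 = 6.394 mol.
V = nRT/P = (6.394 × 8.314 × 324) / (92.3 × 10³ Pa) = 0.187 m³ = 187 L.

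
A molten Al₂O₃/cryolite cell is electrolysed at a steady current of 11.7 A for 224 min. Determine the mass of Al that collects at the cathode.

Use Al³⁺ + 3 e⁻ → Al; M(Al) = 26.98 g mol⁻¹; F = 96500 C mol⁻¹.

14.7 g

Q = I·t = 11.70 A × 13440 s = 157200 C.
n(e⁻) = Q/F = 157200 / 96500 = 1.630 mol.
Al³⁺ + 3 e⁻ → Al, so n(Al) = n(e⁻)/3 = 0.5432 mol.
m = n·M = 0.5432 × 26.98 = 14.7 g.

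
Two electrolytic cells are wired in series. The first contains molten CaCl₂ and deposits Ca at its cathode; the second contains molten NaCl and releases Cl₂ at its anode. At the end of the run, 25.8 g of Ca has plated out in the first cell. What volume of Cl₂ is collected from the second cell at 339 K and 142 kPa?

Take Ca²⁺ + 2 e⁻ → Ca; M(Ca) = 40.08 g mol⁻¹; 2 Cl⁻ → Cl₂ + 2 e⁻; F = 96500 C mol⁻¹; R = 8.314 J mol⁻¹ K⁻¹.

12.8 L

n(Ca) = 25.8 / 40.08 = 0.6437 mol, so n(e⁻) = 2 × 0.6437 = 1.287 mol.
The cells are in series, so the same 1.287 mol of electrons passes through the second cell.
2 Cl⁻ → Cl₂ + 2 e⁻ — 2 mol e⁻ per mol Cl₂, so n(Cl₂) = 1.287/2 = 0.6437 mol.
V = nRT/P = (0.6437 × 8.314 × 339) / (142 × 10³) = 0.0128 m³ = 12.8 L.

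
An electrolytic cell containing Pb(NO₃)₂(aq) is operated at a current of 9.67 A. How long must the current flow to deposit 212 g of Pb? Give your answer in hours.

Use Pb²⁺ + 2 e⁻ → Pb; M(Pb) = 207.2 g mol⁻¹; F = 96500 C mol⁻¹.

5.67 h

n(Pb) = m/M = 212 / 207.2 = 1.023 mol.
Each Pb atom requires 2 electrons, so n(e⁻) = 2 × 1.023 = 2.046 mol.
Q = n(e⁻)·F = 2.046 × 96500 = 197500 C.
t = Q/I = 197500 / 9.670 A = 20420 s = 5.67 h.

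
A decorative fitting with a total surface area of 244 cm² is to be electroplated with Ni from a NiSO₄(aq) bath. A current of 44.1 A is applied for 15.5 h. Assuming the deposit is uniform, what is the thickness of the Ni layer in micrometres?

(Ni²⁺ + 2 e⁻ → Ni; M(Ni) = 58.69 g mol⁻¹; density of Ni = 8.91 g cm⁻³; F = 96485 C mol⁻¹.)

Q = I·t = 44.10 × 55800 = 2461000 C; n(e⁻) = 25.50 mol.
n(Ni) = n(e⁻)/2 = 12.75 mol, so m = 12.75 × 58.69 = 748.4 g.
Volume = m/ρ = 748.4 / 8.91 = 84.00 cm³.
Thickness = V/A = 84.00 / 244 = 0.344 cm = 3440 μm.

3440 μm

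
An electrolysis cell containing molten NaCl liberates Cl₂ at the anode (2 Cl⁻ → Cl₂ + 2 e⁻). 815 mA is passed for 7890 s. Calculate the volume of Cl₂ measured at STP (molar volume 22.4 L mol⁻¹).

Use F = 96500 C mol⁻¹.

Q = I·t = 0.8150 A × 7890.0 s = 6430 C.
n(e⁻) = Q/F = 6430 / 96500 = 0.06664 mol.
2 electrons are transferred per Cl₂ molecule, so n(Cl₂) = 0.06664 / 2 = 0.03332 mol.
V = n × V_m = 0.03332 × 22.4 = 0.746 L.

0.746 L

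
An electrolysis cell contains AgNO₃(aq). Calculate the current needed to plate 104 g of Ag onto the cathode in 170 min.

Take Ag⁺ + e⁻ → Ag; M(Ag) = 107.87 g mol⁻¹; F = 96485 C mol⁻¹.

n(Ag) = 104 / 107.87 = 0.9641 mol.
n(e⁻) = 1 × 0.9641 = 0.9641 mol.
Q = n(e⁻)·F = 0.9641 × 96485 = 93020 C.
I = Q/t = 93020 / 10200 s = 9.12 A.

9.12 A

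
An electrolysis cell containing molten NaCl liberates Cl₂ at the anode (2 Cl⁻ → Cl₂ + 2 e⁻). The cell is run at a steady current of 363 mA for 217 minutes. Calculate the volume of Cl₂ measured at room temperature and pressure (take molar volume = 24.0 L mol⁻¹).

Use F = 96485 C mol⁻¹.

Q = I·t = 0.3630 A × 13020 s = 4726 C.
n(e⁻) = Q/F = 4726 / 96485 = 0.04898 mol.
2 electrons are transferred per Cl₂ molecule, so n(Cl₂) = 0.04898 / 2 = 0.02449 mol.
V = n × V_m = 0.02449 × 24.0 = 0.588 L.

0.588 L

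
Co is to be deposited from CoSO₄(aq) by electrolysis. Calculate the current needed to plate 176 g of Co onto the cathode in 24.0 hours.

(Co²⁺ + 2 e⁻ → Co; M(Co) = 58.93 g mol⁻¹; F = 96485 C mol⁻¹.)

n(Co) = 176 / 58.93 = 2.987 mol.
n(e⁻) = 2 × 2.987 = 5.973 mol.
Q = n(e⁻)·F = 5.973 × 96485 = 576300 C.
I = Q/t = 576300 / 86400 s = 6.67 A.

6.67 A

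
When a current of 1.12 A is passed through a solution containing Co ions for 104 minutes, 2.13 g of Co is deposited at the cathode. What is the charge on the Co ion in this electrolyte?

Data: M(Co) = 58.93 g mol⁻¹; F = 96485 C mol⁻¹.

+2

Q = I·t = 1.120 A × 6240.0 s = 6989 C, so n(e⁻) = 6989/96485 = 0.07243 mol.
n(Co) deposited = 2.13 / 58.93 = 0.03614 mol.
Electrons per atom = n(e⁻)/n(Co) = 0.07243 / 0.03614 = 2.00 ≈ 2, so the ion is Co²⁺.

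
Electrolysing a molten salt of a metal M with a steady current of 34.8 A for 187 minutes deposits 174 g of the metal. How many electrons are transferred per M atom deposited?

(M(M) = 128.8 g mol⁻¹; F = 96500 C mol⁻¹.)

Q = I·t = 34.80 A × 11220 s = 390500 C, so n(e⁻) = 390500/96500 = 4.046 mol.
n(M) deposited = 174 / 128.8 = 1.351 mol.
Electrons per atom = n(e⁻)/n(M) = 4.046 / 1.351 = 3.00 ≈ 3, so the ion is M³⁺.

3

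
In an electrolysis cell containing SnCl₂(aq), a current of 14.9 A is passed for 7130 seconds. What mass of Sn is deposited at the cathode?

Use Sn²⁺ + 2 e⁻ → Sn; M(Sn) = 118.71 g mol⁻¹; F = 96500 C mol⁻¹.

Q = I·t = 14.90 A × 7130.0 s = 106200 C.
n(e⁻) = Q/F = 106200 / 96500 = 1.101 mol.
Sn²⁺ + 2 e⁻ → Sn, so n(Sn) = n(e⁻)/2 = 0.5505 mol.
m = n·M = 0.5505 × 118.71 = 65.3 g.

65.3 g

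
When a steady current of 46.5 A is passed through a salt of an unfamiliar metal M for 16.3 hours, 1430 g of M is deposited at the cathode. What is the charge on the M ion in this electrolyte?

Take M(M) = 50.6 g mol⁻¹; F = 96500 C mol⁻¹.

Q = I·t = 46.50 A × 58680 s = 2729000 C, so n(e⁻) = 2729000/96500 = 28.28 mol.
n(M) deposited = 1430 / 50.6 = 28.26 mol.
Electrons per atom = n(e⁻)/n(M) = 28.28 / 28.26 = 1.00 ≈ 1, so the ion is M⁺.

+1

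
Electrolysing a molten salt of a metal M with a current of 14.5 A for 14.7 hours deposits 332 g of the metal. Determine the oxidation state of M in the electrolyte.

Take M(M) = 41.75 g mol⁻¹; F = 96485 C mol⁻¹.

+1

Q = I·t = 14.50 A × 52920 s = 767300 C, so n(e⁻) = 767300/96485 = 7.953 mol.
n(M) deposited = 332 / 41.75 = 7.952 mol.
Electrons per atom = n(e⁻)/n(M) = 7.953 / 7.952 = 1.00 ≈ 1, so the ion is M⁺.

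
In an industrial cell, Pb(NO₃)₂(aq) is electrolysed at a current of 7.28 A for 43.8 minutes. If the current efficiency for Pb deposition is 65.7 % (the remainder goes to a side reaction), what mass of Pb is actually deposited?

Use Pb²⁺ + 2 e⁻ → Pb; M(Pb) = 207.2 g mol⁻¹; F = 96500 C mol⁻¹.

13.5 g

Q = I·t = 7.280 × 2628.0 = 19130 C.
n(e⁻) = 19130/96500 = 0.1983 mol; theoretically n(Pb) = 0.1983/2 = 0.09913 mol, m_theo = 20.54 g.
At 65.7 % efficiency, m_actual = 0.657 × 20.54 = 13.5 g.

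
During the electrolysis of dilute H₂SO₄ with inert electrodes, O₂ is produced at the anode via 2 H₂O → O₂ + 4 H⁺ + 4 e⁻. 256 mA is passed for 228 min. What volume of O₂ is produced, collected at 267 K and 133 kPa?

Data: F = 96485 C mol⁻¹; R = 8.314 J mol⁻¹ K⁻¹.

0.151 L

Q = I·t = 0.2560 A × 13680 s = 3502 C.
n(e⁻) = Q/F = 3502 / 96485 = 0.03630 mol.
4 electrons are transferred per O₂ molecule, so n(O₂) = 0.03630 / 4 = 0.009074 mol.
V = nRT/P = (0.009074 × 8.314 × 267) / (133 × 10³ Pa) = 1.51 × 10⁻⁴ m³ = 0.151 L.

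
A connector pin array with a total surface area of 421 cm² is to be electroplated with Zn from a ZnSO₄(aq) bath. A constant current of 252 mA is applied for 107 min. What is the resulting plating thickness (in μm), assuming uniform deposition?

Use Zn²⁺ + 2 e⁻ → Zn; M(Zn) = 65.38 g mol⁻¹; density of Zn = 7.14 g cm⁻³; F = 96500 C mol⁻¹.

1.82 μm

Q = I·t = 0.2520 × 6420.0 = 1618 C; n(e⁻) = 0.01677 mol.
n(Zn) = n(e⁻)/2 = 0.008383 mol, so m = 0.008383 × 65.38 = 0.5481 g.
Volume = m/ρ = 0.5481 / 7.14 = 0.07676 cm³.
Thickness = V/A = 0.07676 / 421 = 1.82 × 10⁻⁴ cm = 1.82 μm.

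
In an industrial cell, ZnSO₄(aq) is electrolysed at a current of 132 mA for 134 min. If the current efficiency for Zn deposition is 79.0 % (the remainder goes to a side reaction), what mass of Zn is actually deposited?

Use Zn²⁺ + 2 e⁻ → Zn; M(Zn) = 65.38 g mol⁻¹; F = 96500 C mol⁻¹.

Q = I·t = 0.1320 × 8040.0 = 1061 C.
n(e⁻) = 1061/96500 = 0.01100 mol; theoretically n(Zn) = 0.01100/2 = 0.005499 mol, m_theo = 0.3595 g.
At 79.0 % efficiency, m_actual = 0.790 × 0.3595 = 0.284 g.

0.284 g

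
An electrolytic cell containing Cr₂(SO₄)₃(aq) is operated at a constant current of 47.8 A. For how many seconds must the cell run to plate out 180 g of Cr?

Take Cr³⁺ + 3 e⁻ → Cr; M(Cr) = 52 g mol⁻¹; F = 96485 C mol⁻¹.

21000 s

n(Cr) = m/M = 180 / 52 = 3.462 mol.
Each Cr atom requires 3 electrons, so n(e⁻) = 3 × 3.462 = 10.38 mol.
Q = n(e⁻)·F = 10.38 × 96485 = 1002000 C.
t = Q/I = 1002000 / 47.80 A = 20960 s.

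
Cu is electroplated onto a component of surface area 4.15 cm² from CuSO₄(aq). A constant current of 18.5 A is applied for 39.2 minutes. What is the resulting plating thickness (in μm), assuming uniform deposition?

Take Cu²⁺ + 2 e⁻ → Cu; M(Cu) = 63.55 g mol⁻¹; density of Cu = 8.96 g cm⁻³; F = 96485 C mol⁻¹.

Q = I·t = 18.50 × 2352.0 = 43510 C; n(e⁻) = 0.4510 mol.
n(Cu) = n(e⁻)/2 = 0.2255 mol, so m = 0.2255 × 63.55 = 14.33 g.
Volume = m/ρ = 14.33 / 8.96 = 1.599 cm³.
Thickness = V/A = 1.599 / 4.15 = 0.385 cm = 3850 μm.

3850 μm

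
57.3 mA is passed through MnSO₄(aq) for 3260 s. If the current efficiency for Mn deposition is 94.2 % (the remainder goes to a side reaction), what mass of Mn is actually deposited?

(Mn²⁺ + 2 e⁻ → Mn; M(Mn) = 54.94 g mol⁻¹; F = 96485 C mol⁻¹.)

0.0501 g

Q = I·t = 0.05730 × 3260.0 = 186.8 C.
n(e⁻) = 186.8/96485 = 0.001936 mol; theoretically n(Mn) = 0.001936/2 = 0.0009680 mol, m_theo = 0.05318 g.
At 94.2 % efficiency, m_actual = 0.942 × 0.05318 = 0.0501 g.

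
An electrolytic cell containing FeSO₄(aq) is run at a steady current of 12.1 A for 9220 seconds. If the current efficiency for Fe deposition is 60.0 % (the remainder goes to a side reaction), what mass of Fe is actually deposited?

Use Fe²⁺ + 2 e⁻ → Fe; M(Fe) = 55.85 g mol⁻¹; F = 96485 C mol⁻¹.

Q = I·t = 12.10 × 9220.0 = 111600 C.
n(e⁻) = 111600/96485 = 1.156 mol; theoretically n(Fe) = 1.156/2 = 0.5781 mol, m_theo = 32.29 g.
At 60.0 % efficiency, m_actual = 0.600 × 32.29 = 19.4 g.

19.4 g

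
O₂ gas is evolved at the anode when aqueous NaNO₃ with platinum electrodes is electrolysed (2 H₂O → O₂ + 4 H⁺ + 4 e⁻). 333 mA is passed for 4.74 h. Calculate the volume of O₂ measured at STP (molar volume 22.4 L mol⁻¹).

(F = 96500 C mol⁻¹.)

Q = I·t = 0.3330 A × 17064 s = 5682 C.
n(e⁻) = Q/F = 5682 / 96500 = 0.05888 mol.
4 electrons are transferred per O₂ molecule, so n(O₂) = 0.05888 / 4 = 0.01472 mol.
V = n × V_m = 0.01472 × 22.4 = 0.330 L.

0.330 L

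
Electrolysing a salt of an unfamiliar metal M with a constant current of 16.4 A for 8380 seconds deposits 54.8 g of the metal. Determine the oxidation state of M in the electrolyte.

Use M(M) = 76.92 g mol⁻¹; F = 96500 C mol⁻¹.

Q = I·t = 16.40 A × 8380.0 s = 137400 C, so n(e⁻) = 137400/96500 = 1.424 mol.
n(M) deposited = 54.8 / 76.92 = 0.7124 mol.
Electrons per atom = n(e⁻)/n(M) = 1.424 / 0.7124 = 2.00 ≈ 2, so the ion is M²⁺.

+2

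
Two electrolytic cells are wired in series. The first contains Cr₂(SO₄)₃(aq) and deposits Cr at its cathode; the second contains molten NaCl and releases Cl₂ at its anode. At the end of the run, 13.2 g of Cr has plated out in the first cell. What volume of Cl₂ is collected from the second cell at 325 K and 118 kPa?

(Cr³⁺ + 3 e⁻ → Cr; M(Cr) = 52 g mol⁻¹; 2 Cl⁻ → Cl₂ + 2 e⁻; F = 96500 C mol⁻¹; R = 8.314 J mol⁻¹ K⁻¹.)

8.72 L

n(Cr) = 13.2 / 52 = 0.2538 mol, so n(e⁻) = 3 × 0.2538 = 0.7615 mol.
The cells are in series, so the same 0.7615 mol of electrons passes through the second cell.
2 Cl⁻ → Cl₂ + 2 e⁻ — 2 mol e⁻ per mol Cl₂, so n(Cl₂) = 0.7615/2 = 0.3808 mol.
V = nRT/P = (0.3808 × 8.314 × 325) / (118 × 10³) = 0.00872 m³ = 8.72 L.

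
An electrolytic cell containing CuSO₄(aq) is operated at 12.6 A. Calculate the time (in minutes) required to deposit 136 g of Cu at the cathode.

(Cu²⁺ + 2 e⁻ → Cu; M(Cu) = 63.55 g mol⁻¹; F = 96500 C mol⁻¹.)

n(Cu) = m/M = 136 / 63.55 = 2.140 mol.
Each Cu atom requires 2 electrons, so n(e⁻) = 2 × 2.140 = 4.280 mol.
Q = n(e⁻)·F = 4.280 × 96500 = 413000 C.
t = Q/I = 413000 / 12.60 A = 32780 s = 546 min.

546 min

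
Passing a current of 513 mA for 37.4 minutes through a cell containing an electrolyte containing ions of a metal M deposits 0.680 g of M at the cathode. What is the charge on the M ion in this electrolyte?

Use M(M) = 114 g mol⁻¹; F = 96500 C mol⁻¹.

+2

Q = I·t = 0.5130 A × 2244.0 s = 1151 C, so n(e⁻) = 1151/96500 = 0.01193 mol.
n(M) deposited = 0.680 / 114 = 0.005965 mol.
Electrons per atom = n(e⁻)/n(M) = 0.01193 / 0.005965 = 2.00 ≈ 2, so the ion is M²⁺.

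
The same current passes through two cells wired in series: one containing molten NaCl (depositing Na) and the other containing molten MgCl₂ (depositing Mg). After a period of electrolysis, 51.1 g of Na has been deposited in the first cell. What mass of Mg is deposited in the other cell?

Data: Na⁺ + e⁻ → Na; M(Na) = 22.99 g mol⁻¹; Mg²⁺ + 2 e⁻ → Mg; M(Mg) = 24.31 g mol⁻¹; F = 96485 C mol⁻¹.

27.0 g

n(Na) = 51.1 / 22.99 = 2.223 mol.
Since Na⁺ + e⁻ → Na, n(e⁻) passed = 1 × 2.223 = 2.223 mol.
Cells in series carry the same charge, so the same 2.223 mol of electrons passes through cell 2.
Mg²⁺ + 2 e⁻ → Mg, so n(Mg) = 2.223 / 2 = 1.111 mol.
m(Mg) = 1.111 × 24.31 = 27.0 g.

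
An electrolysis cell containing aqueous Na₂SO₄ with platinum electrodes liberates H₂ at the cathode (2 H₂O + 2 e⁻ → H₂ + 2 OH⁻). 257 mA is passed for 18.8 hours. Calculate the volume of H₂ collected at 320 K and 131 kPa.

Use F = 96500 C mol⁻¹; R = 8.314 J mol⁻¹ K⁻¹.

Q = I·t = 0.2570 A × 67680 s = 17390 C.
n(e⁻) = Q/F = 17390 / 96500 = 0.1802 mol.
2 electrons are transferred per H₂ molecule, so n(H₂) = 0.1802 / 2 = 0.09012 mol.
V = nRT/P = (0.09012 × 8.314 × 320) / (131 × 10³ Pa) = 0.00183 m³ = 1.83 L.

1.83 L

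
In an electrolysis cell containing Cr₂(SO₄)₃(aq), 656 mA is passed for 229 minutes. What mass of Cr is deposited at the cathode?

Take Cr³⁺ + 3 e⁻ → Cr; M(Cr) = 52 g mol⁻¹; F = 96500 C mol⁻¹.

1.62 g

Q = I·t = 0.6560 A × 13740 s = 9013 C.
n(e⁻) = Q/F = 9013 / 96500 = 0.09340 mol.
Cr³⁺ + 3 e⁻ → Cr, so n(Cr) = n(e⁻)/3 = 0.03113 mol.
m = n·M = 0.03113 × 52 = 1.62 g.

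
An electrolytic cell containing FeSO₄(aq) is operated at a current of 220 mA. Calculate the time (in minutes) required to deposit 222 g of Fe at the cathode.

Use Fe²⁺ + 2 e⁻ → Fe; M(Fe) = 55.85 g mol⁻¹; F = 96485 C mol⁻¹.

58100 min

n(Fe) = m/M = 222 / 55.85 = 3.975 mol.
Each Fe atom requires 2 electrons, so n(e⁻) = 2 × 3.975 = 7.950 mol.
Q = n(e⁻)·F = 7.950 × 96485 = 767000 C.
t = Q/I = 767000 / 0.2200 A = 3487000 s = 58100 min.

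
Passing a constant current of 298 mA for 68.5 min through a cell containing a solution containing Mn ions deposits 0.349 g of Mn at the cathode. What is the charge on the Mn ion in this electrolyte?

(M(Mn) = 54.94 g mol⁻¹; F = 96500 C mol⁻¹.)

Q = I·t = 0.2980 A × 4110.0 s = 1225 C, so n(e⁻) = 1225/96500 = 0.01269 mol.
n(Mn) deposited = 0.349 / 54.94 = 0.006352 mol.
Electrons per atom = n(e⁻)/n(Mn) = 0.01269 / 0.006352 = 2.00 ≈ 2, so the ion is Mn²⁺.

+2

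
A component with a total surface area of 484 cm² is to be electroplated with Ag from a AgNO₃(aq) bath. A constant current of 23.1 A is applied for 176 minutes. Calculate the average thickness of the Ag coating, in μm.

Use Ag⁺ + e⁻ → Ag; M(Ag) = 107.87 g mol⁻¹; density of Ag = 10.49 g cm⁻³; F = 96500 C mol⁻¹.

537 μm

Q = I·t = 23.10 × 10560 = 243900 C; n(e⁻) = 2.528 mol.
n(Ag) = n(e⁻)/1 = 2.528 mol, so m = 2.528 × 107.87 = 272.7 g.
Volume = m/ρ = 272.7 / 10.49 = 25.99 cm³.
Thickness = V/A = 25.99 / 484 = 0.0537 cm = 537 μm.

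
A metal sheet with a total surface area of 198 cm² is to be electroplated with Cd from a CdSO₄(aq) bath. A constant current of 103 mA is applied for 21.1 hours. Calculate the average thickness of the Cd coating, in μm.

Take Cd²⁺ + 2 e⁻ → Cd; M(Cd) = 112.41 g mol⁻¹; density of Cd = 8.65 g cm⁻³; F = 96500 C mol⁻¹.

26.6 μm

Q = I·t = 0.1030 × 75960 = 7824 C; n(e⁻) = 0.08108 mol.
n(Cd) = n(e⁻)/2 = 0.04054 mol, so m = 0.04054 × 112.41 = 4.557 g.
Volume = m/ρ = 4.557 / 8.65 = 0.5268 cm³.
Thickness = V/A = 0.5268 / 198 = 0.00266 cm = 26.6 μm.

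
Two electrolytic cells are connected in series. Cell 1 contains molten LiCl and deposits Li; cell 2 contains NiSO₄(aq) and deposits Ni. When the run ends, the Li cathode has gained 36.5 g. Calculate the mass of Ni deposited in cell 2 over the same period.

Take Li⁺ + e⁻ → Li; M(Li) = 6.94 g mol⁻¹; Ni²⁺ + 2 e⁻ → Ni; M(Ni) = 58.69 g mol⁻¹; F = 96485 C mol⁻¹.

n(Li) = 36.5 / 6.94 = 5.259 mol.
Since Li⁺ + e⁻ → Li, n(e⁻) passed = 1 × 5.259 = 5.259 mol.
Cells in series carry the same charge, so the same 5.259 mol of electrons passes through cell 2.
Ni²⁺ + 2 e⁻ → Ni, so n(Ni) = 5.259 / 2 = 2.630 mol.
m(Ni) = 2.630 × 58.69 = 154 g.

154 g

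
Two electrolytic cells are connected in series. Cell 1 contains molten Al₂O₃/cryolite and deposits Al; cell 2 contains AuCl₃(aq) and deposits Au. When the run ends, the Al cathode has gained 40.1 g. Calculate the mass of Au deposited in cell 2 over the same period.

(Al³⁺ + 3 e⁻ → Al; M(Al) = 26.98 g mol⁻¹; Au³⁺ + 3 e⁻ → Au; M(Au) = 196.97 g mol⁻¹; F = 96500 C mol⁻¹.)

293 g

n(Al) = 40.1 / 26.98 = 1.486 mol.
Since Al³⁺ + 3 e⁻ → Al, n(e⁻) passed = 3 × 1.486 = 4.459 mol.
Cells in series carry the same charge, so the same 4.459 mol of electrons passes through cell 2.
Au³⁺ + 3 e⁻ → Au, so n(Au) = 4.459 / 3 = 1.486 mol.
m(Au) = 1.486 × 196.97 = 293 g.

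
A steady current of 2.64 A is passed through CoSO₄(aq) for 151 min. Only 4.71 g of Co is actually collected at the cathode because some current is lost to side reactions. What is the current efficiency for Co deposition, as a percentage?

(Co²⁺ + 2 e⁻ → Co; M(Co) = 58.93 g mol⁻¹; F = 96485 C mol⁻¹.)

64.5 %

Q = I·t = 2.640 × 9060.0 = 23920 C; n(e⁻) = 23920/96485 = 0.2479 mol.
Theoretical n(Co) = n(e⁻)/2 = 0.1239 mol, i.e. m_theo = 0.1239 × 58.93 = 7.304 g.
Efficiency = m_actual / m_theo = 4.71 / 7.304 = 64.5 %.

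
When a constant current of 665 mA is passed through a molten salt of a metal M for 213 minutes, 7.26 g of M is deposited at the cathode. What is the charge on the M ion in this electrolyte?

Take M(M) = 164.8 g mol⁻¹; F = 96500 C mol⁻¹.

Q = I·t = 0.6650 A × 12780 s = 8499 C, so n(e⁻) = 8499/96500 = 0.08807 mol.
n(M) deposited = 7.26 / 164.8 = 0.04405 mol.
Electrons per atom = n(e⁻)/n(M) = 0.08807 / 0.04405 = 2.00 ≈ 2, so the ion is M²⁺.

+2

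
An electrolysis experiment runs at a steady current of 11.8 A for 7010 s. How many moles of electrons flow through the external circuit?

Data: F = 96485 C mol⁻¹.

Q = I·t = 11.80 A × 7010.0 s = 82720 C.
n(e⁻) = Q/F = 82720 / 96485 = 0.857 mol.

0.857 mol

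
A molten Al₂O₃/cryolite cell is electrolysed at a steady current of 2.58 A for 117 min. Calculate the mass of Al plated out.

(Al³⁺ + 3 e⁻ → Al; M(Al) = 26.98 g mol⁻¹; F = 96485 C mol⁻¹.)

1.69 g

Q = I·t = 2.580 A × 7020.0 s = 18110 C.
n(e⁻) = Q/F = 18110 / 96485 = 0.1877 mol.
Al³⁺ + 3 e⁻ → Al, so n(Al) = n(e⁻)/3 = 0.06257 mol.
m = n·M = 0.06257 × 26.98 = 1.69 g.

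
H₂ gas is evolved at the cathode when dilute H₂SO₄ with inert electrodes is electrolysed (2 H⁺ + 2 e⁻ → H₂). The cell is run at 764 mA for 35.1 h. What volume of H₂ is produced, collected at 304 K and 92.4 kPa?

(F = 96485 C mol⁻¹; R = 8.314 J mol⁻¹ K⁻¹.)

Q = I·t = 0.7640 A × 126360 s = 96540 C.
n(e⁻) = Q/F = 96540 / 96485 = 1.001 mol.
2 electrons are transferred per H₂ molecule, so n(H₂) = 1.001 / 2 = 0.5003 mol.
V = nRT/P = (0.5003 × 8.314 × 304) / (92.4 × 10³ Pa) = 0.0137 m³ = 13.7 L.

13.7 L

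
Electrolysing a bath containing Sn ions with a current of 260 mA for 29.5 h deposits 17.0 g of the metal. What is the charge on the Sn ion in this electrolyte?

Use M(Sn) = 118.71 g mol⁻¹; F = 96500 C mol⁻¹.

+2

Q = I·t = 0.2600 A × 106200 s = 27610 C, so n(e⁻) = 27610/96500 = 0.2861 mol.
n(Sn) deposited = 17.0 / 118.71 = 0.1432 mol.
Electrons per atom = n(e⁻)/n(Sn) = 0.2861 / 0.1432 = 2.00 ≈ 2, so the ion is Sn²⁺.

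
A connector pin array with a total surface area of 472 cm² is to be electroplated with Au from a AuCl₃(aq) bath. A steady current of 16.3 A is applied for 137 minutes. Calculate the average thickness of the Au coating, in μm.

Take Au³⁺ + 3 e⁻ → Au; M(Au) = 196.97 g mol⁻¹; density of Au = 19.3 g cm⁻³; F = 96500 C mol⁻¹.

100 μm

Q = I·t = 16.30 × 8220.0 = 134000 C; n(e⁻) = 1.388 mol.
n(Au) = n(e⁻)/3 = 0.4628 mol, so m = 0.4628 × 196.97 = 91.16 g.
Volume = m/ρ = 91.16 / 19.3 = 4.723 cm³.
Thickness = V/A = 4.723 / 472 = 0.0100 cm = 100 μm.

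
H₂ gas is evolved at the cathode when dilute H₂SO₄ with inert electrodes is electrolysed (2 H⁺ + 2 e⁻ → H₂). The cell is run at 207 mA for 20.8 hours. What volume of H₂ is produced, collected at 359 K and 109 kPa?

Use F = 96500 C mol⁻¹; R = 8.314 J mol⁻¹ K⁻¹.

Q = I·t = 0.2070 A × 74880 s = 15500 C.
n(e⁻) = Q/F = 15500 / 96500 = 0.1606 mol.
2 electrons are transferred per H₂ molecule, so n(H₂) = 0.1606 / 2 = 0.08031 mol.
V = nRT/P = (0.08031 × 8.314 × 359) / (109 × 10³ Pa) = 0.00220 m³ = 2.20 L.

2.20 L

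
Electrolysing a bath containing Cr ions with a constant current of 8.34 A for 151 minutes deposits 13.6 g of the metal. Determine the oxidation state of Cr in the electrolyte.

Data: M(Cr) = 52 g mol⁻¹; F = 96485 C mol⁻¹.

Q = I·t = 8.340 A × 9060.0 s = 75560 C, so n(e⁻) = 75560/96485 = 0.7831 mol.
n(Cr) deposited = 13.6 / 52 = 0.2615 mol.
Electrons per atom = n(e⁻)/n(Cr) = 0.7831 / 0.2615 = 2.99 ≈ 3, so the ion is Cr³⁺.

+3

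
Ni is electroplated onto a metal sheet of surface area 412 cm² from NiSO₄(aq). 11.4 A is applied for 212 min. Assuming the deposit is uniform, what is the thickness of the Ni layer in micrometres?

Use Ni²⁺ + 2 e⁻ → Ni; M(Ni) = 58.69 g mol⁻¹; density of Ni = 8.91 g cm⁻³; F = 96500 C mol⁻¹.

Q = I·t = 11.40 × 12720 = 145000 C; n(e⁻) = 1.503 mol.
n(Ni) = n(e⁻)/2 = 0.7513 mol, so m = 0.7513 × 58.69 = 44.10 g.
Volume = m/ρ = 44.10 / 8.91 = 4.949 cm³.
Thickness = V/A = 4.949 / 412 = 0.0120 cm = 120 μm.

120 μm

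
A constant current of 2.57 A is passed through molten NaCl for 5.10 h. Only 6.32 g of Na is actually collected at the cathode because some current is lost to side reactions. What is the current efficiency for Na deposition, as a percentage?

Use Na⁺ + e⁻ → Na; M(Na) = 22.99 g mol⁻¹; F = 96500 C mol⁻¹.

56.2 %

Q = I·t = 2.570 × 18360 = 47190 C; n(e⁻) = 47190/96500 = 0.4890 mol.
Theoretical n(Na) = n(e⁻)/1 = 0.4890 mol, i.e. m_theo = 0.4890 × 22.99 = 11.24 g.
Efficiency = m_actual / m_theo = 6.32 / 11.24 = 56.2 %.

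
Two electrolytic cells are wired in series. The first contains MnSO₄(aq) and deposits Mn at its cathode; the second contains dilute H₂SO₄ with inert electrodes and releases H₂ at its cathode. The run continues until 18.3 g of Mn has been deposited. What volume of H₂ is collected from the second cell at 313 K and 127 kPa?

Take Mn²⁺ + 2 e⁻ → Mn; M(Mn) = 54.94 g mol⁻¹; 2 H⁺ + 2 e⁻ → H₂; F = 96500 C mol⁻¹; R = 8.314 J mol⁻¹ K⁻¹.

6.83 L

n(Mn) = 18.3 / 54.94 = 0.3331 mol, so n(e⁻) = 2 × 0.3331 = 0.6662 mol.
The cells are in series, so the same 0.6662 mol of electrons passes through the second cell.
2 H⁺ + 2 e⁻ → H₂ — 2 mol e⁻ per mol H₂, so n(H₂) = 0.6662/2 = 0.3331 mol.
V = nRT/P = (0.3331 × 8.314 × 313) / (127 × 10³) = 0.00683 m³ = 6.83 L.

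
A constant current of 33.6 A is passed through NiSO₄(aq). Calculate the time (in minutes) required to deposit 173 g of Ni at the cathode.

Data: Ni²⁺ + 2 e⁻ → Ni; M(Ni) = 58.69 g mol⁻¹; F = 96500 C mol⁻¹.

n(Ni) = m/M = 173 / 58.69 = 2.948 mol.
Each Ni atom requires 2 electrons, so n(e⁻) = 2 × 2.948 = 5.895 mol.
Q = n(e⁻)·F = 5.895 × 96500 = 568900 C.
t = Q/I = 568900 / 33.60 A = 16930 s = 282 min.

282 min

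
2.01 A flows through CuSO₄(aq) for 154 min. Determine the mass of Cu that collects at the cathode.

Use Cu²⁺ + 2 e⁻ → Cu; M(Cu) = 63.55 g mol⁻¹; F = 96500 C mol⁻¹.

Q = I·t = 2.010 A × 9240.0 s = 18570 C.
n(e⁻) = Q/F = 18570 / 96500 = 0.1925 mol.
Cu²⁺ + 2 e⁻ → Cu, so n(Cu) = n(e⁻)/2 = 0.09623 mol.
m = n·M = 0.09623 × 63.55 = 6.12 g.

6.12 g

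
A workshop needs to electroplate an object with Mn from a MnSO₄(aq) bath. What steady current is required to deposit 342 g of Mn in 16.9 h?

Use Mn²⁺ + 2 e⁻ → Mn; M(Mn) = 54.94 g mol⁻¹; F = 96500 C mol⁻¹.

19.7 A

n(Mn) = 342 / 54.94 = 6.225 mol.
n(e⁻) = 2 × 6.225 = 12.45 mol.
Q = n(e⁻)·F = 12.45 × 96500 = 1201000 C.
I = Q/t = 1201000 / 60840 s = 19.7 A.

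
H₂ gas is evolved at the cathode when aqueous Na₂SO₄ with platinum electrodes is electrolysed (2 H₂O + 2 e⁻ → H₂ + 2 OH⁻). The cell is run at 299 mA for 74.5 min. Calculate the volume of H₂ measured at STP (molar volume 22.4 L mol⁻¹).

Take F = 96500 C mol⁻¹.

0.155 L

Q = I·t = 0.2990 A × 4470.0 s = 1337 C.
n(e⁻) = Q/F = 1337 / 96500 = 0.01385 mol.
2 electrons are transferred per H₂ molecule, so n(H₂) = 0.01385 / 2 = 0.006925 mol.
V = n × V_m = 0.006925 × 22.4 = 0.155 L.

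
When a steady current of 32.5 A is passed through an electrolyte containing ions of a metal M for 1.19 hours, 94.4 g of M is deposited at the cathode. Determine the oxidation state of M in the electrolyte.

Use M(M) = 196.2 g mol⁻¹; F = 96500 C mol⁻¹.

Q = I·t = 32.50 A × 4284.0 s = 139200 C, so n(e⁻) = 139200/96500 = 1.443 mol.
n(M) deposited = 94.4 / 196.2 = 0.4811 mol.
Electrons per atom = n(e⁻)/n(M) = 1.443 / 0.4811 = 3.00 ≈ 3, so the ion is M³⁺.

+3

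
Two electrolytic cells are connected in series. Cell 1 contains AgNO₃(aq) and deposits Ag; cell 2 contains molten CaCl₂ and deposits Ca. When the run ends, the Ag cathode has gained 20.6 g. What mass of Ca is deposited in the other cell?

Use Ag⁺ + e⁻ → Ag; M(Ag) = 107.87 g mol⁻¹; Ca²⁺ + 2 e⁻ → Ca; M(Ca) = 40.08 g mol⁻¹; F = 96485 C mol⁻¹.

3.83 g

n(Ag) = 20.6 / 107.87 = 0.1910 mol.
Since Ag⁺ + e⁻ → Ag, n(e⁻) passed = 1 × 0.1910 = 0.1910 mol.
Cells in series carry the same charge, so the same 0.1910 mol of electrons passes through cell 2.
Ca²⁺ + 2 e⁻ → Ca, so n(Ca) = 0.1910 / 2 = 0.09549 mol.
m(Ca) = 0.09549 × 40.08 = 3.83 g.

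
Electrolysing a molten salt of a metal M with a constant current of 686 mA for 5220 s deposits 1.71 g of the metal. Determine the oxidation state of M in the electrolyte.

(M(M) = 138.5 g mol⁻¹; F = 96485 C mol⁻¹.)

+3

Q = I·t = 0.6860 A × 5220.0 s = 3581 C, so n(e⁻) = 3581/96485 = 0.03711 mol.
n(M) deposited = 1.71 / 138.5 = 0.01235 mol.
Electrons per atom = n(e⁻)/n(M) = 0.03711 / 0.01235 = 3.01 ≈ 3, so the ion is M³⁺.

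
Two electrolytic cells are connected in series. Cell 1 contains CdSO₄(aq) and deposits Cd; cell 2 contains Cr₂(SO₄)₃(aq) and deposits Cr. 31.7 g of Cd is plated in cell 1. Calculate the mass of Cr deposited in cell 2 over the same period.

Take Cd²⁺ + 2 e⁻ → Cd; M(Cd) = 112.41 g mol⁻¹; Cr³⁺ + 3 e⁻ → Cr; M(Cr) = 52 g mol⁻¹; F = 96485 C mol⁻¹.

9.78 g

n(Cd) = 31.7 / 112.41 = 0.2820 mol.
Since Cd²⁺ + 2 e⁻ → Cd, n(e⁻) passed = 2 × 0.2820 = 0.5640 mol.
Cells in series carry the same charge, so the same 0.5640 mol of electrons passes through cell 2.
Cr³⁺ + 3 e⁻ → Cr, so n(Cr) = 0.5640 / 3 = 0.1880 mol.
m(Cr) = 0.1880 × 52 = 9.78 g.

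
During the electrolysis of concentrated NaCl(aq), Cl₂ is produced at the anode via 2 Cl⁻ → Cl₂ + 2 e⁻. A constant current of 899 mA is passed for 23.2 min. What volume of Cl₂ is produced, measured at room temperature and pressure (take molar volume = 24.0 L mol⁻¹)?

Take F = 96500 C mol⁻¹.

Q = I·t = 0.8990 A × 1392.0 s = 1251 C.
n(e⁻) = Q/F = 1251 / 96500 = 0.01297 mol.
2 electrons are transferred per Cl₂ molecule, so n(Cl₂) = 0.01297 / 2 = 0.006484 mol.
V = n × V_m = 0.006484 × 24.0 = 0.156 L.

0.156 L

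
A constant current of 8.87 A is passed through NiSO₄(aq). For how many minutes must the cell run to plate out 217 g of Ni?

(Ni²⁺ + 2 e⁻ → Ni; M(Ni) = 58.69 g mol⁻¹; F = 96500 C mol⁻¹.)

n(Ni) = m/M = 217 / 58.69 = 3.697 mol.
Each Ni atom requires 2 electrons, so n(e⁻) = 2 × 3.697 = 7.395 mol.
Q = n(e⁻)·F = 7.395 × 96500 = 713600 C.
t = Q/I = 713600 / 8.870 A = 80450 s = 1340 min.

1340 min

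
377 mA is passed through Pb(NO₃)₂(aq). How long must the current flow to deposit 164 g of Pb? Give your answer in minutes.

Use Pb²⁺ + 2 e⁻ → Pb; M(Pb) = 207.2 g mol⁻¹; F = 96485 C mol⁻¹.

n(Pb) = m/M = 164 / 207.2 = 0.7915 mol.
Each Pb atom requires 2 electrons, so n(e⁻) = 2 × 0.7915 = 1.583 mol.
Q = n(e⁻)·F = 1.583 × 96485 = 152700 C.
t = Q/I = 152700 / 0.3770 A = 405100 s = 6750 min.

6750 min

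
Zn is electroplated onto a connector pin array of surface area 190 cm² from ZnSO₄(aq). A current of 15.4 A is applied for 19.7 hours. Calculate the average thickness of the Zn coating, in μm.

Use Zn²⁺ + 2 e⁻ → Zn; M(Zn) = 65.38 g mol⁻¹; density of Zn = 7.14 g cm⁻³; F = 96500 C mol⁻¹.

Q = I·t = 15.40 × 70920 = 1092000 C; n(e⁻) = 11.32 mol.
n(Zn) = n(e⁻)/2 = 5.659 mol, so m = 5.659 × 65.38 = 370.0 g.
Volume = m/ρ = 370.0 / 7.14 = 51.82 cm³.
Thickness = V/A = 51.82 / 190 = 0.273 cm = 2730 μm.

2730 μm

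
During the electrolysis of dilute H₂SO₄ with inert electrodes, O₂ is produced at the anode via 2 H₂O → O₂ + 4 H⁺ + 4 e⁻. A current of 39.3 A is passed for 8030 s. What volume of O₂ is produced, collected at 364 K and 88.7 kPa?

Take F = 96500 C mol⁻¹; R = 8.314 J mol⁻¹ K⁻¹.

Q = I·t = 39.30 A × 8030.0 s = 315600 C.
n(e⁻) = Q/F = 315600 / 96500 = 3.270 mol.
4 electrons are transferred per O₂ molecule, so n(O₂) = 3.270 / 4 = 0.8176 mol.
V = nRT/P = (0.8176 × 8.314 × 364) / (88.7 × 10³ Pa) = 0.0279 m³ = 27.9 L.

27.9 L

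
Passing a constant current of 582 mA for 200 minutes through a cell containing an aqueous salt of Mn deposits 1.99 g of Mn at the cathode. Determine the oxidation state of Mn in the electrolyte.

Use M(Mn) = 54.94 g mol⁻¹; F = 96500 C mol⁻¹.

+2

Q = I·t = 0.5820 A × 12000 s = 6984 C, so n(e⁻) = 6984/96500 = 0.07237 mol.
n(Mn) deposited = 1.99 / 54.94 = 0.03622 mol.
Electrons per atom = n(e⁻)/n(Mn) = 0.07237 / 0.03622 = 2.00 ≈ 2, so the ion is Mn²⁺.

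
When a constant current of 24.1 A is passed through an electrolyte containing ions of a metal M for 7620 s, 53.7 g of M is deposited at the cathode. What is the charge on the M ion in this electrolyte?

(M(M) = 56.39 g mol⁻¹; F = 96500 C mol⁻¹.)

Q = I·t = 24.10 A × 7620.0 s = 183600 C, so n(e⁻) = 183600/96500 = 1.903 mol.
n(M) deposited = 53.7 / 56.39 = 0.9523 mol.
Electrons per atom = n(e⁻)/n(M) = 1.903 / 0.9523 = 2.00 ≈ 2, so the ion is M²⁺.

+2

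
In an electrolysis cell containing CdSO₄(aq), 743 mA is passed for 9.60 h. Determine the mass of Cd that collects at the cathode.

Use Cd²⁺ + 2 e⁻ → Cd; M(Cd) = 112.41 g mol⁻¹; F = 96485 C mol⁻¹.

15.0 g

Q = I·t = 0.7430 A × 34560 s = 25680 C.
n(e⁻) = Q/F = 25680 / 96485 = 0.2661 mol.
Cd²⁺ + 2 e⁻ → Cd, so n(Cd) = n(e⁻)/2 = 0.1331 mol.
m = n·M = 0.1331 × 112.41 = 15.0 g.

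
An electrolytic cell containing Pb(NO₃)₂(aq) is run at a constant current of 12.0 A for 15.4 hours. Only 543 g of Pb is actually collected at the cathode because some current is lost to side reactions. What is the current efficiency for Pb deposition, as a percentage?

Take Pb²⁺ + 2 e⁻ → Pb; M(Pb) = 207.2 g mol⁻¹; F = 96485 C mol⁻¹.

Q = I·t = 12.00 × 55440 = 665300 C; n(e⁻) = 665300/96485 = 6.895 mol.
Theoretical n(Pb) = n(e⁻)/2 = 3.448 mol, i.e. m_theo = 3.448 × 207.2 = 714.3 g.
Efficiency = m_actual / m_theo = 543 / 714.3 = 76.0 %.

76.0 %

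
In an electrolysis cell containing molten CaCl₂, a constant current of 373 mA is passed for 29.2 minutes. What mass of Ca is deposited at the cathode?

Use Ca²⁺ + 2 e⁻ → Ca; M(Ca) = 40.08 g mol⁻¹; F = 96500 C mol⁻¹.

0.136 g

Q = I·t = 0.3730 A × 1752.0 s = 653.5 C.
n(e⁻) = Q/F = 653.5 / 96500 = 0.006772 mol.
Ca²⁺ + 2 e⁻ → Ca, so n(Ca) = n(e⁻)/2 = 0.003386 mol.
m = n·M = 0.003386 × 40.08 = 0.136 g.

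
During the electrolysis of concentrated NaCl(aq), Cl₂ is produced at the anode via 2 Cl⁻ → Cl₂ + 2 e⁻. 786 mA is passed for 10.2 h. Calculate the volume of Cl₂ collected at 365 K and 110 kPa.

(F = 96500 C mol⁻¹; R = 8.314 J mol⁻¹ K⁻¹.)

Q = I·t = 0.7860 A × 36720 s = 28860 C.
n(e⁻) = Q/F = 28860 / 96500 = 0.2991 mol.
2 electrons are transferred per Cl₂ molecule, so n(Cl₂) = 0.2991 / 2 = 0.1495 mol.
V = nRT/P = (0.1495 × 8.314 × 365) / (110 × 10³ Pa) = 0.00413 m³ = 4.13 L.

4.13 L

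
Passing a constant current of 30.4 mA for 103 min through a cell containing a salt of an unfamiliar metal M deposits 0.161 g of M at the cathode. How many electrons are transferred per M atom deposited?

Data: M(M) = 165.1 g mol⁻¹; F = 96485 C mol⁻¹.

2

Q = I·t = 0.03040 A × 6180.0 s = 187.9 C, so n(e⁻) = 187.9/96485 = 0.001947 mol.
n(M) deposited = 0.161 / 165.1 = 0.0009752 mol.
Electrons per atom = n(e⁻)/n(M) = 0.001947 / 0.0009752 = 2.00 ≈ 2, so the ion is M²⁺.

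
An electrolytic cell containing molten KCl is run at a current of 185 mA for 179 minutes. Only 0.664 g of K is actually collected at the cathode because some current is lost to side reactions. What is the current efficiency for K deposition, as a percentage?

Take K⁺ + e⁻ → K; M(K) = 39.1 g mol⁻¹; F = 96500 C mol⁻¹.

82.5 %

Q = I·t = 0.1850 × 10740 = 1987 C; n(e⁻) = 1987/96500 = 0.02059 mol.
Theoretical n(K) = n(e⁻)/1 = 0.02059 mol, i.e. m_theo = 0.02059 × 39.1 = 0.8051 g.
Efficiency = m_actual / m_theo = 0.664 / 0.8051 = 82.5 %.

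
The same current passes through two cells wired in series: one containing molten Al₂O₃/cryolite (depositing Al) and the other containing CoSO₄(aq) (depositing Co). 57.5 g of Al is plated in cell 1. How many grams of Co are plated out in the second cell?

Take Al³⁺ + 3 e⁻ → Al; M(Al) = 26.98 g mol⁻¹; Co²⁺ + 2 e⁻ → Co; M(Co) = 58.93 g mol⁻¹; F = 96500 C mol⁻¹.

188 g

n(Al) = 57.5 / 26.98 = 2.131 mol.
Since Al³⁺ + 3 e⁻ → Al, n(e⁻) passed = 3 × 2.131 = 6.394 mol.
Cells in series carry the same charge, so the same 6.394 mol of electrons passes through cell 2.
Co²⁺ + 2 e⁻ → Co, so n(Co) = 6.394 / 2 = 3.197 mol.
m(Co) = 3.197 × 58.93 = 188 g.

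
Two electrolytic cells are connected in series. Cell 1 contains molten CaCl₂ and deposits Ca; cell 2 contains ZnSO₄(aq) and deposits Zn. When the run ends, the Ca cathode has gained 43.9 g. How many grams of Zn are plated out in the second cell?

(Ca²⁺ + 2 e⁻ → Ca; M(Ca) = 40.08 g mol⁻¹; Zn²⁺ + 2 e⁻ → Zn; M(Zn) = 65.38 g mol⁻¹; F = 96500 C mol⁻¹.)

n(Ca) = 43.9 / 40.08 = 1.095 mol.
Since Ca²⁺ + 2 e⁻ → Ca, n(e⁻) passed = 2 × 1.095 = 2.191 mol.
Cells in series carry the same charge, so the same 2.191 mol of electrons passes through cell 2.
Zn²⁺ + 2 e⁻ → Zn, so n(Zn) = 2.191 / 2 = 1.095 mol.
m(Zn) = 1.095 × 65.38 = 71.6 g.

71.6 g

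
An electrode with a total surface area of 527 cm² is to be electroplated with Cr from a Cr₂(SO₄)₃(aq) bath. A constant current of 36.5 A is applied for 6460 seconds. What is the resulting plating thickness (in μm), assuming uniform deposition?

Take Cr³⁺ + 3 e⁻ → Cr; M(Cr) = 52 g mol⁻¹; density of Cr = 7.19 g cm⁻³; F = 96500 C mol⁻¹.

112 μm

Q = I·t = 36.50 × 6460.0 = 235800 C; n(e⁻) = 2.443 mol.
n(Cr) = n(e⁻)/3 = 0.8145 mol, so m = 0.8145 × 52 = 42.35 g.
Volume = m/ρ = 42.35 / 7.19 = 5.890 cm³.
Thickness = V/A = 5.890 / 527 = 0.0112 cm = 112 μm.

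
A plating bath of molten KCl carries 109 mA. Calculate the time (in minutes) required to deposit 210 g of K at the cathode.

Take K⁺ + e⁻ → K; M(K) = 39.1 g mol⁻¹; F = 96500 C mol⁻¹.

n(K) = m/M = 210 / 39.1 = 5.371 mol.
Each K atom requires 1 electron, so n(e⁻) = 1 × 5.371 = 5.371 mol.
Q = n(e⁻)·F = 5.371 × 96500 = 518300 C.
t = Q/I = 518300 / 0.1090 A = 4755000 s = 79200 min.

79200 min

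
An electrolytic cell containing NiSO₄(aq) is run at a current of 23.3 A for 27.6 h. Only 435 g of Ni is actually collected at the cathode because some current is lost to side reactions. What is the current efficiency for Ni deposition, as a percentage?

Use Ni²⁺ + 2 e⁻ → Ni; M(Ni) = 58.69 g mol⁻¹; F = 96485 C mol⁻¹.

Q = I·t = 23.30 × 99360 = 2315000 C; n(e⁻) = 2315000/96485 = 23.99 mol.
Theoretical n(Ni) = n(e⁻)/2 = 12.00 mol, i.e. m_theo = 12.00 × 58.69 = 704.1 g.
Efficiency = m_actual / m_theo = 435 / 704.1 = 61.8 %.

61.8 %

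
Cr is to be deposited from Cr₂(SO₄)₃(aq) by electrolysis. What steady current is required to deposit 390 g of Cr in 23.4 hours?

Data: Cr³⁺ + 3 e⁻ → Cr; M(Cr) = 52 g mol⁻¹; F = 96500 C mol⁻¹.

25.8 A

n(Cr) = 390 / 52 = 7.500 mol.
n(e⁻) = 3 × 7.500 = 22.50 mol.
Q = n(e⁻)·F = 22.50 × 96500 = 2171000 C.
I = Q/t = 2171000 / 84240 s = 25.8 A.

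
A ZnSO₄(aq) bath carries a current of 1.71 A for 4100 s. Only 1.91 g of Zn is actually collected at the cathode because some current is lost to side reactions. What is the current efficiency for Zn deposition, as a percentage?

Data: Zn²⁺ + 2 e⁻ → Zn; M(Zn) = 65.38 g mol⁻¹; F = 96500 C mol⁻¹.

80.4 %

Q = I·t = 1.710 × 4100.0 = 7011 C; n(e⁻) = 7011/96500 = 0.07265 mol.
Theoretical n(Zn) = n(e⁻)/2 = 0.03633 mol, i.e. m_theo = 0.03633 × 65.38 = 2.375 g.
Efficiency = m_actual / m_theo = 1.91 / 2.375 = 80.4 %.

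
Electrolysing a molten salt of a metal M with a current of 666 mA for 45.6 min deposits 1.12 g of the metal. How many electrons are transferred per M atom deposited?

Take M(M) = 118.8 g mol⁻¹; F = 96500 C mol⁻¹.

2

Q = I·t = 0.6660 A × 2736.0 s = 1822 C, so n(e⁻) = 1822/96500 = 0.01888 mol.
n(M) deposited = 1.12 / 118.8 = 0.009428 mol.
Electrons per atom = n(e⁻)/n(M) = 0.01888 / 0.009428 = 2.00 ≈ 2, so the ion is M²⁺.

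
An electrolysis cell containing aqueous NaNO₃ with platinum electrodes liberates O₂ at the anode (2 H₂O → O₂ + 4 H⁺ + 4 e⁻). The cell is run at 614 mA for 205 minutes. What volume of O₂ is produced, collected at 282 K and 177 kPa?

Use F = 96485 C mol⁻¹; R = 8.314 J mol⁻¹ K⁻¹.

Q = I·t = 0.6140 A × 12300 s = 7552 C.
n(e⁻) = Q/F = 7552 / 96485 = 0.07827 mol.
4 electrons are transferred per O₂ molecule, so n(O₂) = 0.07827 / 4 = 0.01957 mol.
V = nRT/P = (0.01957 × 8.314 × 282) / (177 × 10³ Pa) = 2.59 × 10⁻⁴ m³ = 0.259 L.

0.259 L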